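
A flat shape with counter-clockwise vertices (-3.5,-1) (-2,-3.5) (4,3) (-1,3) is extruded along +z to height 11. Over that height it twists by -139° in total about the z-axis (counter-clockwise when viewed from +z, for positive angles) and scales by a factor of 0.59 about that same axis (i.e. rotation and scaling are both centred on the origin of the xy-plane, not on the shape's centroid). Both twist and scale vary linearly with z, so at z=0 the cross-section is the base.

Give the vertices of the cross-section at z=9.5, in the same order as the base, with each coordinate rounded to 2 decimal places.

t = z/height = 9.5/11 = 0.863636
s = 1 + (scale-1)·z/height = 1 + (0.59-1)·9.5/11 = 0.645909
θ = twist·z/height = -139°·9.5/11 = -120.0455° = -2.095188 rad
cos θ = -0.500687, sin θ = -0.865628 (intermediates below are computed at full precision and shown rounded to 5 d.p.)
v1: (-3.5,-1) → rotate → (0.88678,3.53039) → ×s → (0.57278,2.28031) → (0.57,2.28)
v2: (-2,-3.5) → rotate → (-2.02833,3.48366) → ×s → (-1.31011,2.25013) → (-1.31,2.25)
v3: (4,3) → rotate → (0.59414,-4.96457) → ×s → (0.38376,-3.20666) → (0.38,-3.21)
v4: (-1,3) → rotate → (3.09757,-0.63643) → ×s → (2.00075,-0.41108) → (2.00,-0.41)

Cross-section at z=9.5: (0.57,2.28) (-1.31,2.25) (0.38,-3.21) (2.00,-0.41)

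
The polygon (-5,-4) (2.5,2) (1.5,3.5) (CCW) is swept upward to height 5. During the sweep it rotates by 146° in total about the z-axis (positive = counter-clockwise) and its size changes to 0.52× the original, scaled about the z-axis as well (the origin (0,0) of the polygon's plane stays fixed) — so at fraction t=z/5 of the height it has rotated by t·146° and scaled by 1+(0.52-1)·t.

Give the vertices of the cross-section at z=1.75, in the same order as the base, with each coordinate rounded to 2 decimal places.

Cross-section at z=1.75: (-0.02,-5.33) (0.01,2.66) (-1.48,2.80)

t = z/height = 1.75/5 = 0.35
s = 1 + (scale-1)·z/height = 1 + (0.52-1)·1.75/5 = 0.832000
θ = twist·z/height = 146°·1.75/5 = 51.1000° = 0.891863 rad
cos θ = 0.627963, sin θ = 0.778243 (intermediates below are computed at full precision and shown rounded to 5 d.p.)
v1: (-5,-4) → rotate → (-0.02684,-6.40307) → ×s → (-0.02233,-5.32735) → (-0.02,-5.33)
v2: (2.5,2) → rotate → (0.01342,3.20153) → ×s → (0.01117,2.66368) → (0.01,2.66)
v3: (1.5,3.5) → rotate → (-1.78191,3.36524) → ×s → (-1.48255,2.79988) → (-1.48,2.80)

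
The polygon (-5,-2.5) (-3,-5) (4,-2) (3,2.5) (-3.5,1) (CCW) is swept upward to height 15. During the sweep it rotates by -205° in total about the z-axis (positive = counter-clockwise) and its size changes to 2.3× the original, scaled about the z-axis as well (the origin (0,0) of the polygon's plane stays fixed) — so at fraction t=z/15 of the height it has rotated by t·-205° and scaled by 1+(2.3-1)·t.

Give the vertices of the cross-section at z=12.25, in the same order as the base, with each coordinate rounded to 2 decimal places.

Cross-section at z=12.25: (8.94,7.28) (3.79,11.41) (-8.95,2.23) (-4.91,-6.38) (7.49,-0.44)

t = z/height = 12.25/15 = 0.816667
s = 1 + (scale-1)·z/height = 1 + (2.3-1)·12.25/15 = 2.061667
θ = twist·z/height = -205°·12.25/15 = -167.4167° = -2.921972 rad
cos θ = -0.975980, sin θ = -0.217859 (intermediates below are computed at full precision and shown rounded to 5 d.p.)
v1: (-5,-2.5) → rotate → (4.33525,3.52925) → ×s → (8.93785,7.27613) → (8.94,7.28)
v2: (-3,-5) → rotate → (1.83864,5.53348) → ×s → (3.79067,11.40819) → (3.79,11.41)
v3: (4,-2) → rotate → (-4.33964,1.08052) → ×s → (-8.94689,2.22768) → (-8.95,2.23)
v4: (3,2.5) → rotate → (-2.38329,-3.09353) → ×s → (-4.91355,-6.37782) → (-4.91,-6.38)
v5: (-3.5,1) → rotate → (3.63379,-0.21347) → ×s → (7.49166,-0.44011) → (7.49,-0.44)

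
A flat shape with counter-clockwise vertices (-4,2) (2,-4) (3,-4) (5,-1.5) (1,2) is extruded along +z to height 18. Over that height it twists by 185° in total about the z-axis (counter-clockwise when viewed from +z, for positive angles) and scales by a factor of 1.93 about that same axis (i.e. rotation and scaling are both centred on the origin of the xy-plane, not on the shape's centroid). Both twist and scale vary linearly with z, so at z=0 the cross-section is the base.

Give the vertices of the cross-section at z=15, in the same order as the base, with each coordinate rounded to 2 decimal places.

t = z/height = 15/18 = 0.833333
s = 1 + (scale-1)·z/height = 1 + (1.93-1)·15/18 = 1.775000
θ = twist·z/height = 185°·15/18 = 154.1667° = 2.690716 rad
cos θ = -0.900065, sin θ = 0.435755 (intermediates below are computed at full precision and shown rounded to 5 d.p.)
v1: (-4,2) → rotate → (2.72875,-3.54315) → ×s → (4.84353,-6.28909) → (4.84,-6.29)
v2: (2,-4) → rotate → (-0.05711,4.47177) → ×s → (-0.10137,7.93739) → (-0.10,7.94)
v3: (3,-4) → rotate → (-0.95718,4.90753) → ×s → (-1.69899,8.71086) → (-1.70,8.71)
v4: (5,-1.5) → rotate → (-3.84669,3.52887) → ×s → (-6.82788,6.26375) → (-6.83,6.26)
v5: (1,2) → rotate → (-1.77158,-1.36438) → ×s → (-3.14455,-2.42177) → (-3.14,-2.42)

Cross-section at z=15: (4.84,-6.29) (-0.10,7.94) (-1.70,8.71) (-6.83,6.26) (-3.14,-2.42)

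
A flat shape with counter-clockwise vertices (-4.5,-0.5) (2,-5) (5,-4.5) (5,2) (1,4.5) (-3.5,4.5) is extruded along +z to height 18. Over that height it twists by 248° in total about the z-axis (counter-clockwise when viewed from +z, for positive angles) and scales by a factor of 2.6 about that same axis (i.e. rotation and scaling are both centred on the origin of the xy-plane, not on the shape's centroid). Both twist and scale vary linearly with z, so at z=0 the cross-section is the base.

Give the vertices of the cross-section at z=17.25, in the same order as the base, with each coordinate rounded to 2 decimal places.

Cross-section at z=17.25: (5.03,10.31) (-13.41,2.49) (-16.41,-4.61) (-2.49,-13.41) (8.28,-8.24) (14.37,1.39)

t = z/height = 17.25/18 = 0.958333
s = 1 + (scale-1)·z/height = 1 + (2.6-1)·17.25/18 = 2.533333
θ = twist·z/height = 248°·17.25/18 = 237.6667° = 4.148066 rad
cos θ = -0.534844, sin θ = -0.844951 (intermediates below are computed at full precision and shown rounded to 5 d.p.)
v1: (-4.5,-0.5) → rotate → (1.98432,4.06970) → ×s → (5.02695,10.30991) → (5.03,10.31)
v2: (2,-5) → rotate → (-5.29444,0.98432) → ×s → (-13.41259,2.49361) → (-13.41,2.49)
v3: (5,-4.5) → rotate → (-6.47650,-1.81796) → ×s → (-16.40713,-4.60549) → (-16.41,-4.61)
v4: (5,2) → rotate → (-0.98432,-5.29444) → ×s → (-2.49361,-13.41259) → (-2.49,-13.41)
v5: (1,4.5) → rotate → (3.26743,-3.25175) → ×s → (8.27750,-8.23776) → (8.28,-8.24)
v6: (-3.5,4.5) → rotate → (5.67423,0.55053) → ×s → (14.37472,1.39468) → (14.37,1.39)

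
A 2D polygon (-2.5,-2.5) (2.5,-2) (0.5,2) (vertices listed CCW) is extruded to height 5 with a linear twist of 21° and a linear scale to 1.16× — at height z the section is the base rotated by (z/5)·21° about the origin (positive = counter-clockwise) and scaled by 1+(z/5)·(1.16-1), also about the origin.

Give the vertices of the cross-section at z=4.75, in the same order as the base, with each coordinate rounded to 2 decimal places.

Cross-section at z=4.75: (-1.72,-3.69) (3.49,-1.18) (-0.24,2.36)

t = z/height = 4.75/5 = 0.95
s = 1 + (scale-1)·z/height = 1 + (1.16-1)·4.75/5 = 1.152000
θ = twist·z/height = 21°·4.75/5 = 19.9500° = 0.348193 rad
cos θ = 0.939991, sin θ = 0.341200 (intermediates below are computed at full precision and shown rounded to 5 d.p.)
v1: (-2.5,-2.5) → rotate → (-1.49698,-3.20298) → ×s → (-1.72452,-3.68983) → (-1.72,-3.69)
v2: (2.5,-2) → rotate → (3.03238,-1.02698) → ×s → (3.49330,-1.18308) → (3.49,-1.18)
v3: (0.5,2) → rotate → (-0.21240,2.05058) → ×s → (-0.24469,2.36227) → (-0.24,2.36)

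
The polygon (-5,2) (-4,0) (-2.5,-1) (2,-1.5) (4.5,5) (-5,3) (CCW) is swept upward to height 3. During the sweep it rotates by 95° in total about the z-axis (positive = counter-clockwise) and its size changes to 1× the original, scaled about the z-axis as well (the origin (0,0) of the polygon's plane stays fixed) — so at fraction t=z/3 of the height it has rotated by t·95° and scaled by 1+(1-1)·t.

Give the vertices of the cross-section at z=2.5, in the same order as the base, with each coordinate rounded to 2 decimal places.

t = z/height = 2.5/3 = 0.833333
s = 1 + (scale-1)·z/height = 1 + (1-1)·2.5/3 = 1.000000
θ = twist·z/height = 95°·2.5/3 = 79.1667° = 1.381719 rad
cos θ = 0.187953, sin θ = 0.982178 (intermediates below are computed at full precision and shown rounded to 5 d.p.)
v1: (-5,2) → rotate → (-2.90412,-4.53498) → ×s → (-2.90412,-4.53498) → (-2.90,-4.53)
v2: (-4,0) → rotate → (-0.75181,-3.92871) → ×s → (-0.75181,-3.92871) → (-0.75,-3.93)
v3: (-2.5,-1) → rotate → (0.51230,-2.64340) → ×s → (0.51230,-2.64340) → (0.51,-2.64)
v4: (2,-1.5) → rotate → (1.84917,1.68243) → ×s → (1.84917,1.68243) → (1.85,1.68)
v5: (4.5,5) → rotate → (-4.06510,5.35957) → ×s → (-4.06510,5.35957) → (-4.07,5.36)
v6: (-5,3) → rotate → (-3.88630,-4.34703) → ×s → (-3.88630,-4.34703) → (-3.89,-4.35)

Cross-section at z=2.5: (-2.90,-4.53) (-0.75,-3.93) (0.51,-2.64) (1.85,1.68) (-4.07,5.36) (-3.89,-4.35)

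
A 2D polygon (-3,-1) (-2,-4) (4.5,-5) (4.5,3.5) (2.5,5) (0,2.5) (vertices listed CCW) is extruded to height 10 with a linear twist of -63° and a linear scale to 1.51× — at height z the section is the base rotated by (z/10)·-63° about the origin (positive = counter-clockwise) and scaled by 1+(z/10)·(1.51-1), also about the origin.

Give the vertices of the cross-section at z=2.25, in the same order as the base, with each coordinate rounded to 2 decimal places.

t = z/height = 2.25/10 = 0.225
s = 1 + (scale-1)·z/height = 1 + (1.51-1)·2.25/10 = 1.114750
θ = twist·z/height = -63°·2.25/10 = -14.1750° = -0.247400 rad
cos θ = 0.969552, sin θ = -0.244884 (intermediates below are computed at full precision and shown rounded to 5 d.p.)
v1: (-3,-1) → rotate → (-3.15354,-0.23490) → ×s → (-3.51541,-0.26185) → (-3.52,-0.26)
v2: (-2,-4) → rotate → (-2.91864,-3.38844) → ×s → (-3.25356,-3.77726) → (-3.25,-3.78)
v3: (4.5,-5) → rotate → (3.13856,-5.94974) → ×s → (3.49871,-6.63247) → (3.50,-6.63)
v4: (4.5,3.5) → rotate → (5.22008,2.29145) → ×s → (5.81908,2.55440) → (5.82,2.55)
v5: (2.5,5) → rotate → (3.64830,4.23555) → ×s → (4.06695,4.72158) → (4.07,4.72)
v6: (0,2.5) → rotate → (0.61221,2.42388) → ×s → (0.68246,2.70202) → (0.68,2.70)

Cross-section at z=2.25: (-3.52,-0.26) (-3.25,-3.78) (3.50,-6.63) (5.82,2.55) (4.07,4.72) (0.68,2.70)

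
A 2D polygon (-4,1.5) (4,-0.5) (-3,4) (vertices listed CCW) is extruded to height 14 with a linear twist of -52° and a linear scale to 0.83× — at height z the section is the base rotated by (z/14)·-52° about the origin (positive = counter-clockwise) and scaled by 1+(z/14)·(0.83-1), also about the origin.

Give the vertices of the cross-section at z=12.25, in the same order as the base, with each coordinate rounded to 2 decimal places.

t = z/height = 12.25/14 = 0.875
s = 1 + (scale-1)·z/height = 1 + (0.83-1)·12.25/14 = 0.851250
θ = twist·z/height = -52°·12.25/14 = -45.5000° = -0.794125 rad
cos θ = 0.700909, sin θ = -0.713250 (intermediates below are computed at full precision and shown rounded to 5 d.p.)
v1: (-4,1.5) → rotate → (-1.73376,3.90437) → ×s → (-1.47586,3.32359) → (-1.48,3.32)
v2: (4,-0.5) → rotate → (2.44701,-3.20346) → ×s → (2.08302,-2.72694) → (2.08,-2.73)
v3: (-3,4) → rotate → (0.75027,4.94339) → ×s → (0.63867,4.20806) → (0.64,4.21)

Cross-section at z=12.25: (-1.48,3.32) (2.08,-2.73) (0.64,4.21)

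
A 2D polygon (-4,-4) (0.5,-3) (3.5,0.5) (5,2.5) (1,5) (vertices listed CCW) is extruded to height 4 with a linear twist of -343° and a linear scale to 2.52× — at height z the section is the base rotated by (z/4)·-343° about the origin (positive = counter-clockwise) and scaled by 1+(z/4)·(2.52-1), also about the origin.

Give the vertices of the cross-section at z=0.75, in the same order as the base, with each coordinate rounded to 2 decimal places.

Cross-section at z=0.75: (-6.86,2.40) (-3.20,-2.25) (2.53,-3.77) (5.68,-4.40) (6.35,1.63)

t = z/height = 0.75/4 = 0.1875
s = 1 + (scale-1)·z/height = 1 + (2.52-1)·0.75/4 = 1.285000
θ = twist·z/height = -343°·0.75/4 = -64.3125° = -1.122465 rad
cos θ = 0.433462, sin θ = -0.901172 (intermediates below are computed at full precision and shown rounded to 5 d.p.)
v1: (-4,-4) → rotate → (-5.33854,1.87084) → ×s → (-6.86002,2.40402) → (-6.86,2.40)
v2: (0.5,-3) → rotate → (-2.48678,-1.75097) → ×s → (-3.19552,-2.25000) → (-3.20,-2.25)
v3: (3.5,0.5) → rotate → (1.96770,-2.93737) → ×s → (2.52850,-3.77452) → (2.53,-3.77)
v4: (5,2.5) → rotate → (4.42024,-3.42220) → ×s → (5.68001,-4.39753) → (5.68,-4.40)
v5: (1,5) → rotate → (4.93932,1.26614) → ×s → (6.34703,1.62699) → (6.35,1.63)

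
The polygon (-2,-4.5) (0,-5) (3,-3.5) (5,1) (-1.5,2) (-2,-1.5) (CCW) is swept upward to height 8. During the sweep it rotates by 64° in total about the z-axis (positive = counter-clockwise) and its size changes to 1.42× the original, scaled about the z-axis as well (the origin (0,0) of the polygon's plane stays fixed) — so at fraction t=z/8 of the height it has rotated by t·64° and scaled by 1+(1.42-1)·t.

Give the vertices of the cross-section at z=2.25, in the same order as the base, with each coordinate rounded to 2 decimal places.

Cross-section at z=2.25: (-0.57,-5.48) (1.73,-5.32) (4.40,-2.69) (4.97,2.79) (-2.29,1.61) (-1.61,-2.29)

t = z/height = 2.25/8 = 0.28125
s = 1 + (scale-1)·z/height = 1 + (1.42-1)·2.25/8 = 1.118125
θ = twist·z/height = 64°·2.25/8 = 18.0000° = 0.314159 rad
cos θ = 0.951057, sin θ = 0.309017 (intermediates below are computed at full precision and shown rounded to 5 d.p.)
v1: (-2,-4.5) → rotate → (-0.51154,-4.89779) → ×s → (-0.57196,-5.47634) → (-0.57,-5.48)
v2: (0,-5) → rotate → (1.54508,-4.75528) → ×s → (1.72760,-5.31700) → (1.73,-5.32)
v3: (3,-3.5) → rotate → (3.93473,-2.40165) → ×s → (4.39952,-2.68534) → (4.40,-2.69)
v4: (5,1) → rotate → (4.44627,2.49614) → ×s → (4.97148,2.79100) → (4.97,2.79)
v5: (-1.5,2) → rotate → (-2.04462,1.43859) → ×s → (-2.28614,1.60852) → (-2.29,1.61)
v6: (-2,-1.5) → rotate → (-1.43859,-2.04462) → ×s → (-1.60852,-2.28614) → (-1.61,-2.29)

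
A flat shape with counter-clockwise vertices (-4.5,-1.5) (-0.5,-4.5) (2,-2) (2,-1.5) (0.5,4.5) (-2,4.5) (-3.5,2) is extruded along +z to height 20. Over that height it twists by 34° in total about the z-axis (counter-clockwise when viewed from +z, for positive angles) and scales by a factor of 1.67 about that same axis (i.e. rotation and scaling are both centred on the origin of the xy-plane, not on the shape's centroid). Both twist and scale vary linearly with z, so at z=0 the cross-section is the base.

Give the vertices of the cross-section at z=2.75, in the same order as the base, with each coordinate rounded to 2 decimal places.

Cross-section at z=2.75: (-4.76,-2.03) (-0.14,-4.94) (2.36,-2.00) (2.31,-1.45) (0.14,4.94) (-2.58,4.72) (-3.99,1.87)

t = z/height = 2.75/20 = 0.1375
s = 1 + (scale-1)·z/height = 1 + (1.67-1)·2.75/20 = 1.092125
θ = twist·z/height = 34°·2.75/20 = 4.6750° = 0.081594 rad
cos θ = 0.996673, sin θ = 0.081504 (intermediates below are computed at full precision and shown rounded to 5 d.p.)
v1: (-4.5,-1.5) → rotate → (-4.36277,-1.86178) → ×s → (-4.76469,-2.03329) → (-4.76,-2.03)
v2: (-0.5,-4.5) → rotate → (-0.13157,-4.52578) → ×s → (-0.14369,-4.94272) → (-0.14,-4.94)
v3: (2,-2) → rotate → (2.15635,-1.83034) → ×s → (2.35501,-1.99896) → (2.36,-2.00)
v4: (2,-1.5) → rotate → (2.11560,-1.33200) → ×s → (2.31050,-1.45471) → (2.31,-1.45)
v5: (0.5,4.5) → rotate → (0.13157,4.52578) → ×s → (0.14369,4.94272) → (0.14,4.94)
v6: (-2,4.5) → rotate → (-2.36011,4.32202) → ×s → (-2.57754,4.72019) → (-2.58,4.72)
v7: (-3.5,2) → rotate → (-3.65136,1.70808) → ×s → (-3.98774,1.86544) → (-3.99,1.87)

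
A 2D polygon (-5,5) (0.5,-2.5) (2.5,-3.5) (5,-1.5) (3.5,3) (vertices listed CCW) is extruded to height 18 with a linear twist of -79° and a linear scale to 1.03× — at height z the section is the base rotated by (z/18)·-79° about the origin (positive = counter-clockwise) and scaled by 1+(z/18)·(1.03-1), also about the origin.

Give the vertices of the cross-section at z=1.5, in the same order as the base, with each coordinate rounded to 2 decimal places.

Cross-section at z=1.5: (-4.40,5.55) (0.21,-2.55) (2.09,-3.77) (4.81,-2.07) (3.83,2.59)

t = z/height = 1.5/18 = 0.0833333
s = 1 + (scale-1)·z/height = 1 + (1.03-1)·1.5/18 = 1.002500
θ = twist·z/height = -79°·1.5/18 = -6.5833° = -0.114901 rad
cos θ = 0.993406, sin θ = -0.114648 (intermediates below are computed at full precision and shown rounded to 5 d.p.)
v1: (-5,5) → rotate → (-4.39379,5.54027) → ×s → (-4.40477,5.55412) → (-4.40,5.55)
v2: (0.5,-2.5) → rotate → (0.21008,-2.54084) → ×s → (0.21061,-2.54719) → (0.21,-2.55)
v3: (2.5,-3.5) → rotate → (2.08225,-3.76354) → ×s → (2.08745,-3.77295) → (2.09,-3.77)
v4: (5,-1.5) → rotate → (4.79506,-2.06335) → ×s → (4.80705,-2.06851) → (4.81,-2.07)
v5: (3.5,3) → rotate → (3.82087,2.57895) → ×s → (3.83042,2.58540) → (3.83,2.59)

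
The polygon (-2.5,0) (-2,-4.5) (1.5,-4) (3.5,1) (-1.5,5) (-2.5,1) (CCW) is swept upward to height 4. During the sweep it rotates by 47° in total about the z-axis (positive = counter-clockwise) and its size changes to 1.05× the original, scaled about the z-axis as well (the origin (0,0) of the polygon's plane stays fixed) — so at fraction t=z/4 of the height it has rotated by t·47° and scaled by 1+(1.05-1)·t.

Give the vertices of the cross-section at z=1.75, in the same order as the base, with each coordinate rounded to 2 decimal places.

Cross-section at z=1.75: (-2.39,-0.90) (-0.30,-5.02) (2.87,-3.29) (2.99,2.21) (-3.23,4.25) (-2.75,0.06)

t = z/height = 1.75/4 = 0.4375
s = 1 + (scale-1)·z/height = 1 + (1.05-1)·1.75/4 = 1.021875
θ = twist·z/height = 47°·1.75/4 = 20.5625° = 0.358883 rad
cos θ = 0.936290, sin θ = 0.351229 (intermediates below are computed at full precision and shown rounded to 5 d.p.)
v1: (-2.5,0) → rotate → (-2.34072,-0.87807) → ×s → (-2.39193,-0.89728) → (-2.39,-0.90)
v2: (-2,-4.5) → rotate → (-0.29205,-4.91576) → ×s → (-0.29844,-5.02329) → (-0.30,-5.02)
v3: (1.5,-4) → rotate → (2.80935,-3.21832) → ×s → (2.87080,-3.28872) → (2.87,-3.29)
v4: (3.5,1) → rotate → (2.92578,2.16559) → ×s → (2.98979,2.21296) → (2.99,2.21)
v5: (-1.5,5) → rotate → (-3.16058,4.15460) → ×s → (-3.22972,4.24549) → (-3.23,4.25)
v6: (-2.5,1) → rotate → (-2.69195,0.05822) → ×s → (-2.75084,0.05949) → (-2.75,0.06)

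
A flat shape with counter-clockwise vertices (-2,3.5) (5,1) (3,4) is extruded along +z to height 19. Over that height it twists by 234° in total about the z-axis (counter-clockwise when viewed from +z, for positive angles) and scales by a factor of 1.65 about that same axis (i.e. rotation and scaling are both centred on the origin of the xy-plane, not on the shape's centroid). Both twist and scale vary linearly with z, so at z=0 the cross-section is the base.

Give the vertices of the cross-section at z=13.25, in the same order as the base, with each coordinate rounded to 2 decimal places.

t = z/height = 13.25/19 = 0.697368
s = 1 + (scale-1)·z/height = 1 + (1.65-1)·13.25/19 = 1.453289
θ = twist·z/height = 234°·13.25/19 = 163.1842° = 2.848102 rad
cos θ = -0.957240, sin θ = 0.289296 (intermediates below are computed at full precision and shown rounded to 5 d.p.)
v1: (-2,3.5) → rotate → (0.90195,-3.92893) → ×s → (1.31079,-5.70987) → (1.31,-5.71)
v2: (5,1) → rotate → (-5.07549,0.48924) → ×s → (-7.37616,0.71100) → (-7.38,0.71)
v3: (3,4) → rotate → (-4.02890,-2.96107) → ×s → (-5.85516,-4.30330) → (-5.86,-4.30)

Cross-section at z=13.25: (1.31,-5.71) (-7.38,0.71) (-5.86,-4.30)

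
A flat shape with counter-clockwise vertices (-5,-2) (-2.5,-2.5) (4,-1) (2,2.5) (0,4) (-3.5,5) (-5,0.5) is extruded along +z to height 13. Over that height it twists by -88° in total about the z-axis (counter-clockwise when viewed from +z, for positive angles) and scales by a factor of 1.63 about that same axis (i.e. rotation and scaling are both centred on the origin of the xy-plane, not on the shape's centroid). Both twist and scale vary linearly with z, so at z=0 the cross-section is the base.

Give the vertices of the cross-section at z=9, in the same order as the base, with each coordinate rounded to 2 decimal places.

t = z/height = 9/13 = 0.692308
s = 1 + (scale-1)·z/height = 1 + (1.63-1)·9/13 = 1.436154
θ = twist·z/height = -88°·9/13 = -60.9231° = -1.063308 rad
cos θ = 0.485983, sin θ = -0.873968 (intermediates below are computed at full precision and shown rounded to 5 d.p.)
v1: (-5,-2) → rotate → (-4.17785,3.39787) → ×s → (-6.00004,4.87987) → (-6.00,4.88)
v2: (-2.5,-2.5) → rotate → (-3.39988,0.96996) → ×s → (-4.88275,1.39301) → (-4.88,1.39)
v3: (4,-1) → rotate → (1.06997,-3.98186) → ×s → (1.53664,-5.71856) → (1.54,-5.72)
v4: (2,2.5) → rotate → (3.15689,-0.53298) → ×s → (4.53378,-0.76544) → (4.53,-0.77)
v5: (0,4) → rotate → (3.49587,1.94393) → ×s → (5.02061,2.79179) → (5.02,2.79)
v6: (-3.5,5) → rotate → (2.66890,5.48881) → ×s → (3.83295,7.88277) → (3.83,7.88)
v7: (-5,0.5) → rotate → (-1.99293,4.61283) → ×s → (-2.86216,6.62474) → (-2.86,6.62)

Cross-section at z=9: (-6.00,4.88) (-4.88,1.39) (1.54,-5.72) (4.53,-0.77) (5.02,2.79) (3.83,7.88) (-2.86,6.62)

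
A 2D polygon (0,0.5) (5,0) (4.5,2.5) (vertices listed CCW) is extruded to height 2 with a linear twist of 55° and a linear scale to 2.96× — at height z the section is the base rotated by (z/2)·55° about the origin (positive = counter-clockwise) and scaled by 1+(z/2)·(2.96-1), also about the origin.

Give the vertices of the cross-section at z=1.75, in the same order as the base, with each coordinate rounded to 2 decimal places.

t = z/height = 1.75/2 = 0.875
s = 1 + (scale-1)·z/height = 1 + (2.96-1)·1.75/2 = 2.715000
θ = twist·z/height = 55°·1.75/2 = 48.1250° = 0.839940 rad
cos θ = 0.667508, sin θ = 0.744603 (intermediates below are computed at full precision and shown rounded to 5 d.p.)
v1: (0,0.5) → rotate → (-0.37230,0.33375) → ×s → (-1.01080,0.90614) → (-1.01,0.91)
v2: (5,0) → rotate → (3.33754,3.72301) → ×s → (9.06142,10.10798) → (9.06,10.11)
v3: (4.5,2.5) → rotate → (1.14228,5.01948) → ×s → (3.10128,13.62789) → (3.10,13.63)

Cross-section at z=1.75: (-1.01,0.91) (9.06,10.11) (3.10,13.63)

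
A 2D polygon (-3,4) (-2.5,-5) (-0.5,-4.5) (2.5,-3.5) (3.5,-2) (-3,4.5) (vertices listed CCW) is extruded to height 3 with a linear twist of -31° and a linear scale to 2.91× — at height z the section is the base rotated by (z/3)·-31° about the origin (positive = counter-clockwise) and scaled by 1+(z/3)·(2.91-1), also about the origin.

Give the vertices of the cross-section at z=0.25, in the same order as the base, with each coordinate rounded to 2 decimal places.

Cross-section at z=0.25: (-3.26,4.79) (-3.16,-5.66) (-0.81,-5.18) (2.71,-4.18) (3.95,-2.50) (-3.24,5.37)

t = z/height = 0.25/3 = 0.0833333
s = 1 + (scale-1)·z/height = 1 + (2.91-1)·0.25/3 = 1.159167
θ = twist·z/height = -31°·0.25/3 = -2.5833° = -0.045088 rad
cos θ = 0.998984, sin θ = -0.045072 (intermediates below are computed at full precision and shown rounded to 5 d.p.)
v1: (-3,4) → rotate → (-2.81666,4.13115) → ×s → (-3.26498,4.78869) → (-3.26,4.79)
v2: (-2.5,-5) → rotate → (-2.72282,-4.88224) → ×s → (-3.15620,-5.65933) → (-3.16,-5.66)
v3: (-0.5,-4.5) → rotate → (-0.70232,-4.47289) → ×s → (-0.81410,-5.18483) → (-0.81,-5.18)
v4: (2.5,-3.5) → rotate → (2.33971,-3.60912) → ×s → (2.71211,-4.18358) → (2.71,-4.18)
v5: (3.5,-2) → rotate → (3.40630,-2.15572) → ×s → (3.94847,-2.49884) → (3.95,-2.50)
v6: (-3,4.5) → rotate → (-2.79413,4.63064) → ×s → (-3.23886,5.36769) → (-3.24,5.37)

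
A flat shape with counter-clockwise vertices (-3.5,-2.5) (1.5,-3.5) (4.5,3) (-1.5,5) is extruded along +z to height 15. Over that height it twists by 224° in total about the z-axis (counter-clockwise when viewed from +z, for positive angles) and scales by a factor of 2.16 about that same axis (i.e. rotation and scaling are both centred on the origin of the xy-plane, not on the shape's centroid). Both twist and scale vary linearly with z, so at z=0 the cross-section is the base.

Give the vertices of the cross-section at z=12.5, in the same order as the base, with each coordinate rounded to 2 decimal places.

t = z/height = 12.5/15 = 0.833333
s = 1 + (scale-1)·z/height = 1 + (2.16-1)·12.5/15 = 1.966667
θ = twist·z/height = 224°·12.5/15 = 186.6667° = 3.257948 rad
cos θ = -0.993238, sin θ = -0.116093 (intermediates below are computed at full precision and shown rounded to 5 d.p.)
v1: (-3.5,-2.5) → rotate → (3.18610,2.88942) → ×s → (6.26600,5.68253) → (6.27,5.68)
v2: (1.5,-3.5) → rotate → (-1.89618,3.30219) → ×s → (-3.72916,6.49432) → (-3.73,6.49)
v3: (4.5,3) → rotate → (-4.12129,-3.50213) → ×s → (-8.10521,-6.88753) → (-8.11,-6.89)
v4: (-1.5,5) → rotate → (2.07032,-4.79205) → ×s → (4.07163,-9.42437) → (4.07,-9.42)

Cross-section at z=12.5: (6.27,5.68) (-3.73,6.49) (-8.11,-6.89) (4.07,-9.42)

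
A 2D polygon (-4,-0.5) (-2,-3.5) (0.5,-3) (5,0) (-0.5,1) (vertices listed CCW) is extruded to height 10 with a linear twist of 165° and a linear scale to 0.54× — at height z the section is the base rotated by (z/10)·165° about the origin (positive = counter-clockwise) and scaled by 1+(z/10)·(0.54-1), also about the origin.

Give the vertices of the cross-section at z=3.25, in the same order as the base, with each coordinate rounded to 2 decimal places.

t = z/height = 3.25/10 = 0.325
s = 1 + (scale-1)·z/height = 1 + (0.54-1)·3.25/10 = 0.850500
θ = twist·z/height = 165°·3.25/10 = 53.6250° = 0.935933 rad
cos θ = 0.593068, sin θ = 0.805153 (intermediates below are computed at full precision and shown rounded to 5 d.p.)
v1: (-4,-0.5) → rotate → (-1.96969,-3.51714) → ×s → (-1.67522,-2.99133) → (-1.68,-2.99)
v2: (-2,-3.5) → rotate → (1.63190,-3.68604) → ×s → (1.38793,-3.13498) → (1.39,-3.13)
v3: (0.5,-3) → rotate → (2.71199,-1.37663) → ×s → (2.30655,-1.17082) → (2.31,-1.17)
v4: (5,0) → rotate → (2.96534,4.02576) → ×s → (2.52202,3.42391) → (2.52,3.42)
v5: (-0.5,1) → rotate → (-1.10169,0.19049) → ×s → (-0.93698,0.16201) → (-0.94,0.16)

Cross-section at z=3.25: (-1.68,-2.99) (1.39,-3.13) (2.31,-1.17) (2.52,3.42) (-0.94,0.16)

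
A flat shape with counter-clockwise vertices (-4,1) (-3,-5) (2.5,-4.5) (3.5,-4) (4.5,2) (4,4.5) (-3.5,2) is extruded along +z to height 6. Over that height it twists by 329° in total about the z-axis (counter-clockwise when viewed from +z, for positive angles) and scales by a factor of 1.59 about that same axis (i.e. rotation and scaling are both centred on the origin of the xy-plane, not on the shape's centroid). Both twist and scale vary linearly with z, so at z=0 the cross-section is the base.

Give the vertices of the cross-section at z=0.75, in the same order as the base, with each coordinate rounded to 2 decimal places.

t = z/height = 0.75/6 = 0.125
s = 1 + (scale-1)·z/height = 1 + (1.59-1)·0.75/6 = 1.073750
θ = twist·z/height = 329°·0.75/6 = 41.1250° = 0.717767 rad
cos θ = 0.753276, sin θ = 0.657704 (intermediates below are computed at full precision and shown rounded to 5 d.p.)
v1: (-4,1) → rotate → (-3.67081,-1.87754) → ×s → (-3.94153,-2.01601) → (-3.94,-2.02)
v2: (-3,-5) → rotate → (1.02869,-5.73949) → ×s → (1.10456,-6.16278) → (1.10,-6.16)
v3: (2.5,-4.5) → rotate → (4.84286,-1.74548) → ×s → (5.20002,-1.87421) → (5.20,-1.87)
v4: (3.5,-4) → rotate → (5.26728,-0.71114) → ×s → (5.65575,-0.76359) → (5.66,-0.76)
v5: (4.5,2) → rotate → (2.07434,4.46622) → ×s → (2.22732,4.79560) → (2.23,4.80)
v6: (4,4.5) → rotate → (0.05344,6.02056) → ×s → (0.05738,6.46458) → (0.06,6.46)
v7: (-3.5,2) → rotate → (-3.95188,-0.79541) → ×s → (-4.24333,-0.85407) → (-4.24,-0.85)

Cross-section at z=0.75: (-3.94,-2.02) (1.10,-6.16) (5.20,-1.87) (5.66,-0.76) (2.23,4.80) (0.06,6.46) (-4.24,-0.85)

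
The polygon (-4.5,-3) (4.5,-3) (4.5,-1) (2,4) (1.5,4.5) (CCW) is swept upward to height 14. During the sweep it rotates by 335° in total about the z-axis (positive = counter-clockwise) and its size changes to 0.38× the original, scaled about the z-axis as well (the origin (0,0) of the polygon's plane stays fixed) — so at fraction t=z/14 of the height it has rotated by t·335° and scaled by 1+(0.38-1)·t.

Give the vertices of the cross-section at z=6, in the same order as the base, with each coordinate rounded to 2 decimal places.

Cross-section at z=6: (3.97,-0.19) (-1.35,3.73) (-2.22,2.55) (-2.93,-1.49) (-2.85,-2.00)

t = z/height = 6/14 = 0.428571
s = 1 + (scale-1)·z/height = 1 + (0.38-1)·6/14 = 0.734286
θ = twist·z/height = 335°·6/14 = 143.5714° = 2.505794 rad
cos θ = -0.804598, sin θ = 0.593820 (intermediates below are computed at full precision and shown rounded to 5 d.p.)
v1: (-4.5,-3) → rotate → (5.40215,-0.25840) → ×s → (3.96672,-0.18974) → (3.97,-0.19)
v2: (4.5,-3) → rotate → (-1.83923,5.08598) → ×s → (-1.35052,3.73457) → (-1.35,3.73)
v3: (4.5,-1) → rotate → (-3.02687,3.47679) → ×s → (-2.22259,2.55296) → (-2.22,2.55)
v4: (2,4) → rotate → (-3.98448,-2.03075) → ×s → (-2.92574,-1.49115) → (-2.93,-1.49)
v5: (1.5,4.5) → rotate → (-3.87909,-2.72996) → ×s → (-2.84836,-2.00457) → (-2.85,-2.00)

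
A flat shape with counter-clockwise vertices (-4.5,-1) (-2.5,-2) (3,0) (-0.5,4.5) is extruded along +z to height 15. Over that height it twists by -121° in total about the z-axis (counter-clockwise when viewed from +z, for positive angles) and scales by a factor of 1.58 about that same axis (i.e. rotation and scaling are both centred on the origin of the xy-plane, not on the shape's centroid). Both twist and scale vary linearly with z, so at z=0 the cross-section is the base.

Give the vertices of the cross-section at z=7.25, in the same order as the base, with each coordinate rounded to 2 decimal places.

t = z/height = 7.25/15 = 0.483333
s = 1 + (scale-1)·z/height = 1 + (1.58-1)·7.25/15 = 1.280333
θ = twist·z/height = -121°·7.25/15 = -58.4833° = -1.020727 rad
cos θ = 0.522747, sin θ = -0.852488 (intermediates below are computed at full precision and shown rounded to 5 d.p.)
v1: (-4.5,-1) → rotate → (-3.20485,3.31345) → ×s → (-4.10327,4.24232) → (-4.10,4.24)
v2: (-2.5,-2) → rotate → (-3.01184,1.08573) → ×s → (-3.85616,1.39009) → (-3.86,1.39)
v3: (3,0) → rotate → (1.56824,-2.55746) → ×s → (2.00787,-3.27441) → (2.01,-3.27)
v4: (-0.5,4.5) → rotate → (3.57482,2.77860) → ×s → (4.57697,3.55754) → (4.58,3.56)

Cross-section at z=7.25: (-4.10,4.24) (-3.86,1.39) (2.01,-3.27) (4.58,3.56)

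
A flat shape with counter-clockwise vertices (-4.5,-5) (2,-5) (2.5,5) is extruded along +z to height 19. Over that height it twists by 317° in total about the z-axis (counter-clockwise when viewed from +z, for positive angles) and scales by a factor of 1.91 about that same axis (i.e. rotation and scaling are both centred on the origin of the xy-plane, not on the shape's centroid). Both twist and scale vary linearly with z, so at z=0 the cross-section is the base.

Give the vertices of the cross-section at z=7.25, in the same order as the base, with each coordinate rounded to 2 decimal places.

t = z/height = 7.25/19 = 0.381579
s = 1 + (scale-1)·z/height = 1 + (1.91-1)·7.25/19 = 1.347237
θ = twist·z/height = 317°·7.25/19 = 120.9605° = 2.111159 rad
cos θ = -0.514447, sin θ = 0.857522 (intermediates below are computed at full precision and shown rounded to 5 d.p.)
v1: (-4.5,-5) → rotate → (6.60262,-1.28661) → ×s → (8.89530,-1.73337) → (8.90,-1.73)
v2: (2,-5) → rotate → (3.25871,4.28728) → ×s → (4.39026,5.77598) → (4.39,5.78)
v3: (2.5,5) → rotate → (-5.57373,-0.42843) → ×s → (-7.50913,-0.57720) → (-7.51,-0.58)

Cross-section at z=7.25: (8.90,-1.73) (4.39,5.78) (-7.51,-0.58)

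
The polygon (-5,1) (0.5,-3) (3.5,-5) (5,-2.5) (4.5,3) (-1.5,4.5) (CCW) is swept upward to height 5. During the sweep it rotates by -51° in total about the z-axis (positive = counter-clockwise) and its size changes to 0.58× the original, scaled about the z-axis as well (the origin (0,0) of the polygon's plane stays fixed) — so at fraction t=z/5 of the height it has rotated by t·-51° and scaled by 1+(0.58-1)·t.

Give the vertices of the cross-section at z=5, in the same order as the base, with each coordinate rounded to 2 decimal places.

t = z/height = 5/5 = 1
s = 1 + (scale-1)·z/height = 1 + (0.58-1)·5/5 = 0.580000
θ = twist·z/height = -51°·5/5 = -51.0000° = -0.890118 rad
cos θ = 0.629320, sin θ = -0.777146 (intermediates below are computed at full precision and shown rounded to 5 d.p.)
v1: (-5,1) → rotate → (-2.36946,4.51505) → ×s → (-1.37428,2.61873) → (-1.37,2.62)
v2: (0.5,-3) → rotate → (-2.01678,-2.27653) → ×s → (-1.16973,-1.32039) → (-1.17,-1.32)
v3: (3.5,-5) → rotate → (-1.68311,-5.86661) → ×s → (-0.97620,-3.40264) → (-0.98,-3.40)
v4: (5,-2.5) → rotate → (1.20374,-5.45903) → ×s → (0.69817,-3.16624) → (0.70,-3.17)
v5: (4.5,3) → rotate → (5.16338,-1.60920) → ×s → (2.99476,-0.93333) → (2.99,-0.93)
v6: (-1.5,4.5) → rotate → (2.55318,3.99766) → ×s → (1.48084,2.31864) → (1.48,2.32)

Cross-section at z=5: (-1.37,2.62) (-1.17,-1.32) (-0.98,-3.40) (0.70,-3.17) (2.99,-0.93) (1.48,2.32)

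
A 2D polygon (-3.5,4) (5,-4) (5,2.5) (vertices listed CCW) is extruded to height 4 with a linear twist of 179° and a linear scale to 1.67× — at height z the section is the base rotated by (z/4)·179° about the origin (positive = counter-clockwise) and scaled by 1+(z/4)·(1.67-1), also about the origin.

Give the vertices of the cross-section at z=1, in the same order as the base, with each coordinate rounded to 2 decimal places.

Cross-section at z=1: (-6.19,0.44) (7.43,0.79) (2.09,6.18)

t = z/height = 1/4 = 0.25
s = 1 + (scale-1)·z/height = 1 + (1.67-1)·1/4 = 1.167500
θ = twist·z/height = 179°·1/4 = 44.7500° = 0.781035 rad
cos θ = 0.710185, sin θ = 0.704015 (intermediates below are computed at full precision and shown rounded to 5 d.p.)
v1: (-3.5,4) → rotate → (-5.30171,0.37669) → ×s → (-6.18974,0.43979) → (-6.19,0.44)
v2: (5,-4) → rotate → (6.36699,0.67933) → ×s → (7.43346,0.79312) → (7.43,0.79)
v3: (5,2.5) → rotate → (1.79089,5.29554) → ×s → (2.09086,6.18254) → (2.09,6.18)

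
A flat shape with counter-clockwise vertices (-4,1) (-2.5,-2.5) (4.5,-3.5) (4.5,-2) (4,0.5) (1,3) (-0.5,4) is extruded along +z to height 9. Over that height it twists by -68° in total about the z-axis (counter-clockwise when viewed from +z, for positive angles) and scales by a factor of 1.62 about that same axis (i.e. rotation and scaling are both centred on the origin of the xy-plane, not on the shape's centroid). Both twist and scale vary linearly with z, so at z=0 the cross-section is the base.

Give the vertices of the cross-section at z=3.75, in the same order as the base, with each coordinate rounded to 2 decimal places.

Cross-section at z=3.75: (-3.83,3.50) (-4.26,-1.28) (2.89,-6.56) (3.79,-4.90) (4.73,-1.84) (2.90,2.73) (1.84,4.73)

t = z/height = 3.75/9 = 0.416667
s = 1 + (scale-1)·z/height = 1 + (1.62-1)·3.75/9 = 1.258333
θ = twist·z/height = -68°·3.75/9 = -28.3333° = -0.494510 rad
cos θ = 0.880201, sin θ = -0.474600 (intermediates below are computed at full precision and shown rounded to 5 d.p.)
v1: (-4,1) → rotate → (-3.04621,2.77860) → ×s → (-3.83314,3.49641) → (-3.83,3.50)
v2: (-2.5,-2.5) → rotate → (-3.38700,-1.01400) → ×s → (-4.26198,-1.27595) → (-4.26,-1.28)
v3: (4.5,-3.5) → rotate → (2.29980,-5.21641) → ×s → (2.89392,-6.56398) → (2.89,-6.56)
v4: (4.5,-2) → rotate → (3.01171,-3.89610) → ×s → (3.78973,-4.90260) → (3.79,-4.90)
v5: (4,0.5) → rotate → (3.75811,-1.45830) → ×s → (4.72895,-1.83503) → (4.73,-1.84)
v6: (1,3) → rotate → (2.30400,2.16600) → ×s → (2.89920,2.72555) → (2.90,2.73)
v7: (-0.5,4) → rotate → (1.45830,3.75811) → ×s → (1.83503,4.72895) → (1.84,4.73)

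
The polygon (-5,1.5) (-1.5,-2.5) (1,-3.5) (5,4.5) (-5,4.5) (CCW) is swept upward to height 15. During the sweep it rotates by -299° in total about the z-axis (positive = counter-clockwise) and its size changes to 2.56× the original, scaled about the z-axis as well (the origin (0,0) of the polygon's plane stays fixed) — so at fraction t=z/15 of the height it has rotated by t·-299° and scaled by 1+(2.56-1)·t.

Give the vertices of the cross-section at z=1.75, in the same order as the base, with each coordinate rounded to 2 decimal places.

t = z/height = 1.75/15 = 0.116667
s = 1 + (scale-1)·z/height = 1 + (2.56-1)·1.75/15 = 1.182000
θ = twist·z/height = -299°·1.75/15 = -34.8833° = -0.608829 rad
cos θ = 0.820318, sin θ = -0.571907 (intermediates below are computed at full precision and shown rounded to 5 d.p.)
v1: (-5,1.5) → rotate → (-3.24373,4.09001) → ×s → (-3.83409,4.83440) → (-3.83,4.83)
v2: (-1.5,-2.5) → rotate → (-2.66025,-1.19293) → ×s → (-3.14441,-1.41005) → (-3.14,-1.41)
v3: (1,-3.5) → rotate → (-1.18136,-3.44302) → ×s → (-1.39636,-4.06965) → (-1.40,-4.07)
v4: (5,4.5) → rotate → (6.67517,0.83190) → ×s → (7.89006,0.98330) → (7.89,0.98)
v5: (-5,4.5) → rotate → (-1.52801,6.55097) → ×s → (-1.80611,7.74324) → (-1.81,7.74)

Cross-section at z=1.75: (-3.83,4.83) (-3.14,-1.41) (-1.40,-4.07) (7.89,0.98) (-1.81,7.74)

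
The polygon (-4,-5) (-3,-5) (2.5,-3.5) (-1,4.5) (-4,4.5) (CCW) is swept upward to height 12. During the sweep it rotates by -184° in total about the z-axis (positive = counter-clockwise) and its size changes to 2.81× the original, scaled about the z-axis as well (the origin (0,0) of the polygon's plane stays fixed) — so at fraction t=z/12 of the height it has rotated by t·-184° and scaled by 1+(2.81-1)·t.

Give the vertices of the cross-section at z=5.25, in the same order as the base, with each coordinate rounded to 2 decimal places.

Cross-section at z=5.25: (-10.02,5.59) (-9.72,3.82) (-5.45,-5.45) (7.66,3.10) (6.77,8.40)

t = z/height = 5.25/12 = 0.4375
s = 1 + (scale-1)·z/height = 1 + (2.81-1)·5.25/12 = 1.791875
θ = twist·z/height = -184°·5.25/12 = -80.5000° = -1.404990 rad
cos θ = 0.165048, sin θ = -0.986286 (intermediates below are computed at full precision and shown rounded to 5 d.p.)
v1: (-4,-5) → rotate → (-5.59162,3.11990) → ×s → (-10.01948,5.59048) → (-10.02,5.59)
v2: (-3,-5) → rotate → (-5.42657,2.13362) → ×s → (-9.72374,3.82318) → (-9.72,3.82)
v3: (2.5,-3.5) → rotate → (-3.03938,-3.04338) → ×s → (-5.44619,-5.45336) → (-5.45,-5.45)
v4: (-1,4.5) → rotate → (4.27324,1.72900) → ×s → (7.65711,3.09815) → (7.66,3.10)
v5: (-4,4.5) → rotate → (3.77809,4.68786) → ×s → (6.76987,8.40005) → (6.77,8.40)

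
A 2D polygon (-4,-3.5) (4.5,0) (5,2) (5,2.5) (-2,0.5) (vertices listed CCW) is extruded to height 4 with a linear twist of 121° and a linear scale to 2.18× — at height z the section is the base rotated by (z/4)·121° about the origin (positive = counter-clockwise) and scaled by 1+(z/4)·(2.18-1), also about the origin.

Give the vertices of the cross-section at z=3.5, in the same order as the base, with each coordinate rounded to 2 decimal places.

Cross-section at z=3.5: (9.07,-5.87) (-2.50,8.80) (-6.69,8.66) (-7.67,8.38) (0.13,-4.19)

t = z/height = 3.5/4 = 0.875
s = 1 + (scale-1)·z/height = 1 + (2.18-1)·3.5/4 = 2.032500
θ = twist·z/height = 121°·3.5/4 = 105.8750° = 1.847867 rad
cos θ = -0.273540, sin θ = 0.961861 (intermediates below are computed at full precision and shown rounded to 5 d.p.)
v1: (-4,-3.5) → rotate → (4.46067,-2.89005) → ×s → (9.06631,-5.87404) → (9.07,-5.87)
v2: (4.5,0) → rotate → (-1.23093,4.32837) → ×s → (-2.50186,8.79742) → (-2.50,8.80)
v3: (5,2) → rotate → (-3.29142,4.26222) → ×s → (-6.68981,8.66297) → (-6.69,8.66)
v4: (5,2.5) → rotate → (-3.77235,4.12545) → ×s → (-7.66730,8.38499) → (-7.67,8.38)
v5: (-2,0.5) → rotate → (0.06615,-2.06049) → ×s → (0.13445,-4.18795) → (0.13,-4.19)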